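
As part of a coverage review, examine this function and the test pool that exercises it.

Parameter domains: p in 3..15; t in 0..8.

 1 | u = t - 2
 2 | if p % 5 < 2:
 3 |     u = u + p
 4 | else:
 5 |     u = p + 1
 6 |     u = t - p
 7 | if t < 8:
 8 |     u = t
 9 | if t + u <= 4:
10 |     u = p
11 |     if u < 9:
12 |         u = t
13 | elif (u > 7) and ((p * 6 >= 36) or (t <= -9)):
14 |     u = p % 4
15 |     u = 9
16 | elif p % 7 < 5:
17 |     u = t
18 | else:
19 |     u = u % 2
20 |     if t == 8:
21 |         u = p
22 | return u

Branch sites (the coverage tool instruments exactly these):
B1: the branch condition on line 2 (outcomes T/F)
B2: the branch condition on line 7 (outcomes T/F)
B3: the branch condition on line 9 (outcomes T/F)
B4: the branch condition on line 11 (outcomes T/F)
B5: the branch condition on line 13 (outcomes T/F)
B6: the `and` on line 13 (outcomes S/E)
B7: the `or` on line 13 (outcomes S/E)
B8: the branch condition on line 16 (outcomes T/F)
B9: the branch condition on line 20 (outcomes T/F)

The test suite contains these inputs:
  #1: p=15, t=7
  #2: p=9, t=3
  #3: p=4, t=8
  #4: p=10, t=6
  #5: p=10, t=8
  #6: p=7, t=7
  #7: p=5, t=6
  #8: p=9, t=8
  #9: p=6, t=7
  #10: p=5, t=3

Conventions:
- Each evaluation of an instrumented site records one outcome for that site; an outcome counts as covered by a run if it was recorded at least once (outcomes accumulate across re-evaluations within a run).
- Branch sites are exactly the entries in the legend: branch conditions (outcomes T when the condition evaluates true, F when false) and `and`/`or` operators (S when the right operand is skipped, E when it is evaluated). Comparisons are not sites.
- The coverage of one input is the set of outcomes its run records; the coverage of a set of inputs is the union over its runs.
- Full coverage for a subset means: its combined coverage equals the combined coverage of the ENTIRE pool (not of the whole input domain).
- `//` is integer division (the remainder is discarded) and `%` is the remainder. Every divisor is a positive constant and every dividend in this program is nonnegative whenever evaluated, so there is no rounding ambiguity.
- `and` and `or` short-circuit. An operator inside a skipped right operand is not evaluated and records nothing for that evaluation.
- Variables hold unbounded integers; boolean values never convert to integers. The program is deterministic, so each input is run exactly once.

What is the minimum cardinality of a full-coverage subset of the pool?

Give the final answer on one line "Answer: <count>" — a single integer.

run #1 (p=15, t=7) runs B1->T, B2->T, B3->F, B6->S, B5->F, B8->T; records B1=T, B2=T, B3=F, B5=F, B6=S, B8=T
run #2 (p=9, t=3) runs B1->F, B2->T, B3->F, B6->S, B5->F, B8->T; records B1=F, B2=T, B3=F, B5=F, B6=S, B8=T
run #3 (p=4, t=8) runs B1->F, B2->F, B3->F, B6->S, B5->F, B8->T; records B1=F, B2=F, B3=F, B5=F, B6=S, B8=T
run #4 (p=10, t=6) runs B1->T, B2->T, B3->F, B6->S, B5->F, B8->T; records B1=T, B2=T, B3=F, B5=F, B6=S, B8=T
run #5 (p=10, t=8) runs B1->T, B2->F, B3->F, B6->E, B7->S, B5->T; records B1=T, B2=F, B3=F, B5=T, B6=E, B7=S
run #6 (p=7, t=7) runs B1->F, B2->T, B3->F, B6->S, B5->F, B8->T; records B1=F, B2=T, B3=F, B5=F, B6=S, B8=T
run #7 (p=5, t=6) runs B1->T, B2->T, B3->F, B6->S, B5->F, B8->F, B9->F; records B1=T, B2=T, B3=F, B5=F, B6=S, B8=F, B9=F
run #8 (p=9, t=8) runs B1->F, B2->F, B3->F, B6->S, B5->F, B8->T; records B1=F, B2=F, B3=F, B5=F, B6=S, B8=T
run #9 (p=6, t=7) runs B1->T, B2->T, B3->F, B6->S, B5->F, B8->F, B9->F; records B1=T, B2=T, B3=F, B5=F, B6=S, B8=F, B9=F
run #10 (p=5, t=3) runs B1->T, B2->T, B3->F, B6->S, B5->F, B8->F, B9->F; records B1=T, B2=T, B3=F, B5=F, B6=S, B8=F, B9=F
the full pool covers 13 outcomes: B1=T, B1=F, B2=T, B2=F, B3=F, B5=T, B5=F, B6=S, B6=E, B7=S, B8=T, B8=F, B9=F
every size-1 subset falls short of the 13 outcomes (best: 7/13)
every size-2 subset falls short of the 13 outcomes (best: 11/13)
the canonical winner is {2, 5, 7}: size 3, full 13-outcome coverage, earliest index list among size-3 covers

Answer: 3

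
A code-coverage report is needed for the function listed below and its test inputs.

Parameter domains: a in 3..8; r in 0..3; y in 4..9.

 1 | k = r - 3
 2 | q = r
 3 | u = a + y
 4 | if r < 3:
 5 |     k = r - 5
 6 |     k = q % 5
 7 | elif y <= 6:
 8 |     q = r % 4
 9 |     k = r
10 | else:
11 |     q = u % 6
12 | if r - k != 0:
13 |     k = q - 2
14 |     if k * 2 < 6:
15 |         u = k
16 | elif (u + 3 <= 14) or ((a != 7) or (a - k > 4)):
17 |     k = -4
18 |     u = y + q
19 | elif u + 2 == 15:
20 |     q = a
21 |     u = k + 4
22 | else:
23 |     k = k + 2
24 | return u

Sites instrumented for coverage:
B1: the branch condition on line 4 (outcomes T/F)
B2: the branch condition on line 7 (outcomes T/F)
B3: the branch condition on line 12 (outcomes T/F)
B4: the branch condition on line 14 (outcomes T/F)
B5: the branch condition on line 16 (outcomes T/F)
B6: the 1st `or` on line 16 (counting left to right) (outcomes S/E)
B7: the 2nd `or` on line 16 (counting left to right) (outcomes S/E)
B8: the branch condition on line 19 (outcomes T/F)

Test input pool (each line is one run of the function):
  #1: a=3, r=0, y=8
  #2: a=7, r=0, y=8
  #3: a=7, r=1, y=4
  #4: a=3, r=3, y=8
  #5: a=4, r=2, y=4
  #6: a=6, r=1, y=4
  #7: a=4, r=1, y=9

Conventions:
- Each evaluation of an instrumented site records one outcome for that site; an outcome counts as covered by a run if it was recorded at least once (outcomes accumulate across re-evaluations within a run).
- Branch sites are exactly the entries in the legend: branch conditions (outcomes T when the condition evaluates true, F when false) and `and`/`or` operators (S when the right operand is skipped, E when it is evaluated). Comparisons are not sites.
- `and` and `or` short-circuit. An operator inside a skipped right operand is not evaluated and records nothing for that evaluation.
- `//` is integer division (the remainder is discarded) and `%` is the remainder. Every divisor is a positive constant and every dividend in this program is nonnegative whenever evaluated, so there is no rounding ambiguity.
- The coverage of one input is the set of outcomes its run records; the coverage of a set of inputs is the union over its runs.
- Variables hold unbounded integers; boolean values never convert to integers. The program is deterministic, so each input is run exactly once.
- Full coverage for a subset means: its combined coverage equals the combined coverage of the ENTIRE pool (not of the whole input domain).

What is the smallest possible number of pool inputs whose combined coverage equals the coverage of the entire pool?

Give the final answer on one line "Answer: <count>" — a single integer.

input #1, a=3, r=0, y=8: events B1->T, B3->F, B6->S, B5->T; outcomes B1=T, B3=F, B5=T, B6=S
input #2, a=7, r=0, y=8: events B1->T, B3->F, B6->E, B7->E, B5->T; outcomes B1=T, B3=F, B5=T, B6=E, B7=E
input #3, a=7, r=1, y=4: events B1->T, B3->F, B6->S, B5->T; outcomes B1=T, B3=F, B5=T, B6=S
input #4, a=3, r=3, y=8: events B1->F, B2->F, B3->T, B4->F; outcomes B1=F, B2=F, B3=T, B4=F
input #5, a=4, r=2, y=4: events B1->T, B3->F, B6->S, B5->T; outcomes B1=T, B3=F, B5=T, B6=S
input #6, a=6, r=1, y=4: events B1->T, B3->F, B6->S, B5->T; outcomes B1=T, B3=F, B5=T, B6=S
input #7, a=4, r=1, y=9: events B1->T, B3->F, B6->E, B7->S, B5->T; outcomes B1=T, B3=F, B5=T, B6=E, B7=S
union over all inputs: B1=T, B1=F, B2=F, B3=T, B3=F, B4=F, B5=T, B6=S, B6=E, B7=S, B7=E (11 outcomes)
size 1 is not enough: best union over all size-1 subsets is 5/11
size 2 is not enough: best union over all size-2 subsets is 9/11
size 3 is not enough: best union over all size-3 subsets is 10/11
size 4: inputs {1, 2, 4, 7} cover all 11 outcomes, and no lexicographically smaller subset of this size does

Answer: 4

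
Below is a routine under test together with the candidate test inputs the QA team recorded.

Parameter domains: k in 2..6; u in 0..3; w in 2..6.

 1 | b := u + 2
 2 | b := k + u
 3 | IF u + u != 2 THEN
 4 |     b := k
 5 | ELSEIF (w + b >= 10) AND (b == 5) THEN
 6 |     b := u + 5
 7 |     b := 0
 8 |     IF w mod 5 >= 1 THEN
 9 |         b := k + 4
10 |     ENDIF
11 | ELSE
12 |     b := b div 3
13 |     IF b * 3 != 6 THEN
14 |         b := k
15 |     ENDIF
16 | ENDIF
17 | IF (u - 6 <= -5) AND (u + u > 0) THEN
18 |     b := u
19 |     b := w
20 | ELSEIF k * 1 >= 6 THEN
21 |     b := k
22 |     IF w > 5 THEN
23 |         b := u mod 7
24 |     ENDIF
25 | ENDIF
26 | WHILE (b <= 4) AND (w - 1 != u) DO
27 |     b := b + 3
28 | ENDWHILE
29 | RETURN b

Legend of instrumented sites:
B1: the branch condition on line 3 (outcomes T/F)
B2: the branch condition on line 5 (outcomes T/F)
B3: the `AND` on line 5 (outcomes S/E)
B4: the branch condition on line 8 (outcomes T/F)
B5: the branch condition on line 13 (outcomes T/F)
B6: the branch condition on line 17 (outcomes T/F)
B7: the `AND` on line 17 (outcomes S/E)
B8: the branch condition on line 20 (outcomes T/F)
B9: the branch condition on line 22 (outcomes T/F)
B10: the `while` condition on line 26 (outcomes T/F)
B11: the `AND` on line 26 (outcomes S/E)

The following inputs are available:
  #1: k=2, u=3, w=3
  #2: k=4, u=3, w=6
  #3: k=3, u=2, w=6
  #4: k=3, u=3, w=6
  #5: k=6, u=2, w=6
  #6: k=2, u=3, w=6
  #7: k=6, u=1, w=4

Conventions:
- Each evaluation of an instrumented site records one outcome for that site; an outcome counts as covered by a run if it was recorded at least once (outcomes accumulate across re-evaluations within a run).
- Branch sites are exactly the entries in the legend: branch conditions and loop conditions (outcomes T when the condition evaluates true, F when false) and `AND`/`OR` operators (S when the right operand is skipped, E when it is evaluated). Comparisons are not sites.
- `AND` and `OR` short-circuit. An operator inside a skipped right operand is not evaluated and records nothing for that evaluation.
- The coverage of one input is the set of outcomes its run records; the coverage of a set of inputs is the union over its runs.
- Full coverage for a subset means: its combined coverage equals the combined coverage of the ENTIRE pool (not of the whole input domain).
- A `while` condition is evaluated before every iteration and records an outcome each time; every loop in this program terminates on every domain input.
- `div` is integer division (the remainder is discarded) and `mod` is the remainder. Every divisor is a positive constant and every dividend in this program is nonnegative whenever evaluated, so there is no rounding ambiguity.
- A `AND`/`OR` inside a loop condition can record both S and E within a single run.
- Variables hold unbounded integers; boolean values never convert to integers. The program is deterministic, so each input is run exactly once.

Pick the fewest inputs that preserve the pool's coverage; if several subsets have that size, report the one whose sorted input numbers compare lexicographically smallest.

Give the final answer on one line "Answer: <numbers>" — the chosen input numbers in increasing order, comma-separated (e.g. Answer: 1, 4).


#1 (k=2, u=3, w=3) -> covered: B1=T, B6=F, B7=S, B8=F, B10=T, B10=F, B11=S, B11=E
#2 (k=4, u=3, w=6) -> covered: B1=T, B6=F, B7=S, B8=F, B10=T, B10=F, B11=S, B11=E
#3 (k=3, u=2, w=6) -> covered: B1=T, B6=F, B7=S, B8=F, B10=T, B10=F, B11=S, B11=E
#4 (k=3, u=3, w=6) -> covered: B1=T, B6=F, B7=S, B8=F, B10=T, B10=F, B11=S, B11=E
#5 (k=6, u=2, w=6) -> covered: B1=T, B6=F, B7=S, B8=T, B9=T, B10=T, B10=F, B11=S, B11=E
#6 (k=2, u=3, w=6) -> covered: B1=T, B6=F, B7=S, B8=F, B10=T, B10=F, B11=S, B11=E
#7 (k=6, u=1, w=4) -> covered: B1=F, B2=F, B3=E, B5=F, B6=T, B7=E, B10=T, B10=F, B11=S, B11=E
together the pool reaches 16 outcomes: B1=T, B1=F, B2=F, B3=E, B5=F, B6=T, B6=F, B7=S, B7=E, B8=T, B8=F, B9=T, B10=T, B10=F, B11=S, B11=E
checked all size-1 subsets: none covers 16 outcomes (max 10/16)
checked all size-2 subsets: none covers 16 outcomes (max 15/16)
size 3: inputs {1, 5, 7} cover all 16 outcomes, and no lexicographically smaller subset of this size does
Answer: 1, 5, 7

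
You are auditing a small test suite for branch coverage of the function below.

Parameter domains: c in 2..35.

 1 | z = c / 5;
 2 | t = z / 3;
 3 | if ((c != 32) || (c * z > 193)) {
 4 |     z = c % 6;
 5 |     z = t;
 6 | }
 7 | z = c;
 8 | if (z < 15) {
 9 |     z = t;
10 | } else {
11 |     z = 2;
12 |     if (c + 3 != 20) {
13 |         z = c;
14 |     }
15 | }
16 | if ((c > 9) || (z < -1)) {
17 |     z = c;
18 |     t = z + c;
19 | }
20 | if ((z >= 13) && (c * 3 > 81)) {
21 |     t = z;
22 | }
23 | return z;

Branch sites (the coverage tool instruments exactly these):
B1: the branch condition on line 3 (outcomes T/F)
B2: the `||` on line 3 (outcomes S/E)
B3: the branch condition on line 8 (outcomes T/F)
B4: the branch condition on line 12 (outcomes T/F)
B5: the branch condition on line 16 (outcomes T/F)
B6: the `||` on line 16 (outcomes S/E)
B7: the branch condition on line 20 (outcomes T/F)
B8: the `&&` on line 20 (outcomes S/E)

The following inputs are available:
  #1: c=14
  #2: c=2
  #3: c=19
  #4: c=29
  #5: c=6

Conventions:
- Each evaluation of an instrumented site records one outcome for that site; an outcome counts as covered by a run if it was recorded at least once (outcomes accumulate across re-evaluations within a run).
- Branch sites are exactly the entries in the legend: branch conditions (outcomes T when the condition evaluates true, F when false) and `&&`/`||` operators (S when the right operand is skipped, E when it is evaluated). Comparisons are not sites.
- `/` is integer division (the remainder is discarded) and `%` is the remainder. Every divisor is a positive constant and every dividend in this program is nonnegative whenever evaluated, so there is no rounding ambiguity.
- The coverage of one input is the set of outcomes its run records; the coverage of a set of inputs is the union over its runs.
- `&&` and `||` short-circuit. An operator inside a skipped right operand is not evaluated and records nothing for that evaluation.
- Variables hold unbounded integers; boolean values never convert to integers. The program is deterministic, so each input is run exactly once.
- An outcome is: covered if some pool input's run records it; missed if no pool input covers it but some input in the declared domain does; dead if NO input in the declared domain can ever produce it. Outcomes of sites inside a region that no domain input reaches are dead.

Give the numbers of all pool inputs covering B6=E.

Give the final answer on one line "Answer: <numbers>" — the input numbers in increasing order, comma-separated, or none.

input #1 (c=14): never hits B6=E
input #2 (c=2): hits B6=E
input #3 (c=19): never hits B6=E
input #4 (c=29): never hits B6=E
input #5 (c=6): hits B6=E

Answer: 2, 5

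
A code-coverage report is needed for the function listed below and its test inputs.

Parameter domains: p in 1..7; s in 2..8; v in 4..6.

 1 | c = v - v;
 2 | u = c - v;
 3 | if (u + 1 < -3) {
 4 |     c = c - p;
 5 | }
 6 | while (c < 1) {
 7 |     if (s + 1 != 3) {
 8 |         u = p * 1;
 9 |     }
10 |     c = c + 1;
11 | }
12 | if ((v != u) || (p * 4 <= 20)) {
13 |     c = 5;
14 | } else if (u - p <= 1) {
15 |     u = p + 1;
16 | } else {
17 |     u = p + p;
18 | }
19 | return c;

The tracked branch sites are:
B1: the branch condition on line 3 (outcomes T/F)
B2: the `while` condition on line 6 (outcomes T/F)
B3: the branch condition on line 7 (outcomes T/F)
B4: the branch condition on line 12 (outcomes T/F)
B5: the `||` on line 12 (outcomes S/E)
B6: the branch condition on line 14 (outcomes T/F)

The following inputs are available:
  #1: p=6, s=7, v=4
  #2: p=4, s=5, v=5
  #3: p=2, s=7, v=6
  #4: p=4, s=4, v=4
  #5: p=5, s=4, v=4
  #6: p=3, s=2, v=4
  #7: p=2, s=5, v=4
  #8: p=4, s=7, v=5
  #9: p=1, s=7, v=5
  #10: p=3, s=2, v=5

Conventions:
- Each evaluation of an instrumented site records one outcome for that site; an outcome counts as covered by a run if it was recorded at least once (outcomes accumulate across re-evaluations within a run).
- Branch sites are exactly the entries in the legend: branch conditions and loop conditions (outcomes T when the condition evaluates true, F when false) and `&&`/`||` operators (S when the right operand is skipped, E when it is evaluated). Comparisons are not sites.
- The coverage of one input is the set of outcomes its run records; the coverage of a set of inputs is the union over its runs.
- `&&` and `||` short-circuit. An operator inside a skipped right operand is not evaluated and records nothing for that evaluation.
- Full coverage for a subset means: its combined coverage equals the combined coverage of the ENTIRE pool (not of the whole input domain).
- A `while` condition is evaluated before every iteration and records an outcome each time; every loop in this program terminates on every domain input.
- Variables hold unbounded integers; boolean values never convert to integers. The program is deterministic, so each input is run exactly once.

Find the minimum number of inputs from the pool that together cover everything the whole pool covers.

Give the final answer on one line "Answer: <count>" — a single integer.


run #1 (p=6, s=7, v=4) runs B1->F, B2->T, B3->T, B2->F, B5->S, B4->T; records B1=F, B2=T, B2=F, B3=T, B4=T, B5=S
run #2 (p=4, s=5, v=5) runs B1->T, B2->T, B3->T, B2->T, B3->T, B2->T, B3->T, B2->T, B3->T, B2->T, B3->T, B2->F, B5->S, B4->T; records B1=T, B2=T, B2=F, B3=T, B4=T, B5=S
run #3 (p=2, s=7, v=6) runs B1->T, B2->T, B3->T, B2->T, B3->T, B2->T, B3->T, B2->F, B5->S, B4->T; records B1=T, B2=T, B2=F, B3=T, B4=T, B5=S
run #4 (p=4, s=4, v=4) runs B1->F, B2->T, B3->T, B2->F, B5->E, B4->T; records B1=F, B2=T, B2=F, B3=T, B4=T, B5=E
run #5 (p=5, s=4, v=4) runs B1->F, B2->T, B3->T, B2->F, B5->S, B4->T; records B1=F, B2=T, B2=F, B3=T, B4=T, B5=S
run #6 (p=3, s=2, v=4) runs B1->F, B2->T, B3->F, B2->F, B5->S, B4->T; records B1=F, B2=T, B2=F, B3=F, B4=T, B5=S
run #7 (p=2, s=5, v=4) runs B1->F, B2->T, B3->T, B2->F, B5->S, B4->T; records B1=F, B2=T, B2=F, B3=T, B4=T, B5=S
run #8 (p=4, s=7, v=5) runs B1->T, B2->T, B3->T, B2->T, B3->T, B2->T, B3->T, B2->T, B3->T, B2->T, B3->T, B2->F, B5->S, B4->T; records B1=T, B2=T, B2=F, B3=T, B4=T, B5=S
run #9 (p=1, s=7, v=5) runs B1->T, B2->T, B3->T, B2->T, B3->T, B2->F, B5->S, B4->T; records B1=T, B2=T, B2=F, B3=T, B4=T, B5=S
run #10 (p=3, s=2, v=5) runs B1->T, B2->T, B3->F, B2->T, B3->F, B2->T, B3->F, B2->T, B3->F, B2->F, B5->S, B4->T; records B1=T, B2=T, B2=F, B3=F, B4=T, B5=S
together the pool reaches 9 outcomes: B1=T, B1=F, B2=T, B2=F, B3=T, B3=F, B4=T, B5=S, B5=E
no size-1 subset reaches all 9 outcomes (best union: 6/9)
inputs {4, 10} (size 2) cover everything; no size-2 subset with a lexicographically smaller index list covers all 9
Answer: 2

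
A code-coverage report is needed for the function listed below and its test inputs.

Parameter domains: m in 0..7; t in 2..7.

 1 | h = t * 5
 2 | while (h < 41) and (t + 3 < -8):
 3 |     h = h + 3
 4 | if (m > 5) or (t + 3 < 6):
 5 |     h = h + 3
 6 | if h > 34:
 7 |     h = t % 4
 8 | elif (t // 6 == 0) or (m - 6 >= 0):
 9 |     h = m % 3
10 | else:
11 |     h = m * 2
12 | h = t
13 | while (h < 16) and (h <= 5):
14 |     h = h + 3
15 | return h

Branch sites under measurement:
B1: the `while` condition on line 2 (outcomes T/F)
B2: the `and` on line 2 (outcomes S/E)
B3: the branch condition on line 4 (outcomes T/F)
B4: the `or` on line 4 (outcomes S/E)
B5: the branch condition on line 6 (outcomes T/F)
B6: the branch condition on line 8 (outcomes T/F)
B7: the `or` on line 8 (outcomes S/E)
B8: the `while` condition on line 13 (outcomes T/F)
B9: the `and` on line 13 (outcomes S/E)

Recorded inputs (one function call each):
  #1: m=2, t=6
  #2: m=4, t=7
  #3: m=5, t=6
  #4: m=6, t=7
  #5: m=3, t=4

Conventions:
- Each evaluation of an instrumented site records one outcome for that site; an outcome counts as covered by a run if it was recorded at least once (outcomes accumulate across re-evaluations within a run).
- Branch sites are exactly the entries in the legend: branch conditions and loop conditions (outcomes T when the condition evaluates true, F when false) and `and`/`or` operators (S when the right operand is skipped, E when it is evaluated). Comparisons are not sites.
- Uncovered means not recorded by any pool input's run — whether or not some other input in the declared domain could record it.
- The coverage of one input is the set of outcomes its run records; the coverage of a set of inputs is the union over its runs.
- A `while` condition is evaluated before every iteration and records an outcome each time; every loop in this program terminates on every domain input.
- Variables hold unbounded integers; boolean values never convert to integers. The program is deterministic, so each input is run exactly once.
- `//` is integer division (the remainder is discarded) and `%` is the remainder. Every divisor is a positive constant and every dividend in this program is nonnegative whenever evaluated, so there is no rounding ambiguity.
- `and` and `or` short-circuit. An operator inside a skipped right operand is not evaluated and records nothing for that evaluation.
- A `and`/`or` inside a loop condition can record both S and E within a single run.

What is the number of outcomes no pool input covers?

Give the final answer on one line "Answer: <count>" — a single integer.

run #1 (m=2, t=6) runs B2->E, B1->F, B4->E, B3->F, B5->F, B7->E, B6->F, B9->E, B8->F; records B1=F, B2=E, B3=F, B4=E, B5=F, B6=F, B7=E, B8=F, B9=E
run #2 (m=4, t=7) runs B2->E, B1->F, B4->E, B3->F, B5->T, B9->E, B8->F; records B1=F, B2=E, B3=F, B4=E, B5=T, B8=F, B9=E
run #3 (m=5, t=6) runs B2->E, B1->F, B4->E, B3->F, B5->F, B7->E, B6->F, B9->E, B8->F; records B1=F, B2=E, B3=F, B4=E, B5=F, B6=F, B7=E, B8=F, B9=E
run #4 (m=6, t=7) runs B2->E, B1->F, B4->S, B3->T, B5->T, B9->E, B8->F; records B1=F, B2=E, B3=T, B4=S, B5=T, B8=F, B9=E
run #5 (m=3, t=4) runs B2->E, B1->F, B4->E, B3->F, B5->F, B7->S, B6->T, B9->E, B8->T, B9->E, B8->F; records B1=F, B2=E, B3=F, B4=E, B5=F, B6=T, B7=S, B8=T, B8=F, B9=E
union over the pool: B1=F, B2=E, B3=T, B3=F, B4=S, B4=E, B5=T, B5=F, B6=T, B6=F, B7=S, B7=E, B8=T, B8=F, B9=E
uncovered (3 of 18): B1=T, B2=S, B9=S

Answer: 3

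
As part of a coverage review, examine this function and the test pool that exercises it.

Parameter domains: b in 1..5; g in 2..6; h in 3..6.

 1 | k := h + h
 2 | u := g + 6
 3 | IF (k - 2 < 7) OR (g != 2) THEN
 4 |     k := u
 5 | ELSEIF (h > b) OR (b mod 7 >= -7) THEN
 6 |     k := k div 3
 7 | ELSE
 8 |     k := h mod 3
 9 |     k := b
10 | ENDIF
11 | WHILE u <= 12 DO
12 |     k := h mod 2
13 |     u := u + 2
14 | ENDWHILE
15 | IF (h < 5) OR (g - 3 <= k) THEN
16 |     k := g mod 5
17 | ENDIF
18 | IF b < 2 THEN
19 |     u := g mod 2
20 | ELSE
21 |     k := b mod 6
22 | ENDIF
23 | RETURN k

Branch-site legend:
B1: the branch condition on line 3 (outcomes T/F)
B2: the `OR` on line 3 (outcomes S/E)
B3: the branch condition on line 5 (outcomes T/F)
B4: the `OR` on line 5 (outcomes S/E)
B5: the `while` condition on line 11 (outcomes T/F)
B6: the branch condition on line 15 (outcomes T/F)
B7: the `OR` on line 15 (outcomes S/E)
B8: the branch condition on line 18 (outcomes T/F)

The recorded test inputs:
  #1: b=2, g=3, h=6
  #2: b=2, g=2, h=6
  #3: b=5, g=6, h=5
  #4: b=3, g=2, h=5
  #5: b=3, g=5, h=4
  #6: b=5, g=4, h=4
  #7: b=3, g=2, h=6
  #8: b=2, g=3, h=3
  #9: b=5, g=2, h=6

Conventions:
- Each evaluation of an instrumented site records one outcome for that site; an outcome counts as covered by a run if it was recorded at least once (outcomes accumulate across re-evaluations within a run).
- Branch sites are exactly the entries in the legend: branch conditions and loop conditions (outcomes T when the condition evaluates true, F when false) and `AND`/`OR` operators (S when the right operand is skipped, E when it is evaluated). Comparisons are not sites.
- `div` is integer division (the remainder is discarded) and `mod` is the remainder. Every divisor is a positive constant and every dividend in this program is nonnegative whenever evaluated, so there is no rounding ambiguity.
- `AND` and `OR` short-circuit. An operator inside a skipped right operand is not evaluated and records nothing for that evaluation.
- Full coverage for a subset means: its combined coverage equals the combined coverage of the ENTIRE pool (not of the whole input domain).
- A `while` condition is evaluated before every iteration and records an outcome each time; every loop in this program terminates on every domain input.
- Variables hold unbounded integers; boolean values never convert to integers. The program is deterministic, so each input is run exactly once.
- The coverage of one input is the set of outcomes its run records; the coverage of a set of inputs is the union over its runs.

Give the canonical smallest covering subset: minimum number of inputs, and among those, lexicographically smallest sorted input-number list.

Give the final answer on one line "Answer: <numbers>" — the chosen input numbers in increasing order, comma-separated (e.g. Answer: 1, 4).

run #1 (b=2, g=3, h=6) records B1=T, B2=E, B5=T, B5=F, B6=T, B7=E, B8=F
run #2 (b=2, g=2, h=6) records B1=F, B2=E, B3=T, B4=S, B5=T, B5=F, B6=T, B7=E, B8=F
run #3 (b=5, g=6, h=5) records B1=T, B2=E, B5=T, B5=F, B6=F, B7=E, B8=F
run #4 (b=3, g=2, h=5) records B1=F, B2=E, B3=T, B4=S, B5=T, B5=F, B6=T, B7=E, B8=F
run #5 (b=3, g=5, h=4) records B1=T, B2=S, B5=T, B5=F, B6=T, B7=S, B8=F
run #6 (b=5, g=4, h=4) records B1=T, B2=S, B5=T, B5=F, B6=T, B7=S, B8=F
run #7 (b=3, g=2, h=6) records B1=F, B2=E, B3=T, B4=S, B5=T, B5=F, B6=T, B7=E, B8=F
run #8 (b=2, g=3, h=3) records B1=T, B2=S, B5=T, B5=F, B6=T, B7=S, B8=F
run #9 (b=5, g=2, h=6) records B1=F, B2=E, B3=T, B4=S, B5=T, B5=F, B6=T, B7=E, B8=F
pool-wide coverage (13 outcomes): B1=T, B1=F, B2=S, B2=E, B3=T, B4=S, B5=T, B5=F, B6=T, B6=F, B7=S, B7=E, B8=F
every size-1 subset falls short of the 13 outcomes (best: 9/13)
every size-2 subset falls short of the 13 outcomes (best: 12/13)
inputs {2, 3, 5} (size 3) cover everything; no size-3 subset with a lexicographically smaller index list covers all 13

Answer: 2, 3, 5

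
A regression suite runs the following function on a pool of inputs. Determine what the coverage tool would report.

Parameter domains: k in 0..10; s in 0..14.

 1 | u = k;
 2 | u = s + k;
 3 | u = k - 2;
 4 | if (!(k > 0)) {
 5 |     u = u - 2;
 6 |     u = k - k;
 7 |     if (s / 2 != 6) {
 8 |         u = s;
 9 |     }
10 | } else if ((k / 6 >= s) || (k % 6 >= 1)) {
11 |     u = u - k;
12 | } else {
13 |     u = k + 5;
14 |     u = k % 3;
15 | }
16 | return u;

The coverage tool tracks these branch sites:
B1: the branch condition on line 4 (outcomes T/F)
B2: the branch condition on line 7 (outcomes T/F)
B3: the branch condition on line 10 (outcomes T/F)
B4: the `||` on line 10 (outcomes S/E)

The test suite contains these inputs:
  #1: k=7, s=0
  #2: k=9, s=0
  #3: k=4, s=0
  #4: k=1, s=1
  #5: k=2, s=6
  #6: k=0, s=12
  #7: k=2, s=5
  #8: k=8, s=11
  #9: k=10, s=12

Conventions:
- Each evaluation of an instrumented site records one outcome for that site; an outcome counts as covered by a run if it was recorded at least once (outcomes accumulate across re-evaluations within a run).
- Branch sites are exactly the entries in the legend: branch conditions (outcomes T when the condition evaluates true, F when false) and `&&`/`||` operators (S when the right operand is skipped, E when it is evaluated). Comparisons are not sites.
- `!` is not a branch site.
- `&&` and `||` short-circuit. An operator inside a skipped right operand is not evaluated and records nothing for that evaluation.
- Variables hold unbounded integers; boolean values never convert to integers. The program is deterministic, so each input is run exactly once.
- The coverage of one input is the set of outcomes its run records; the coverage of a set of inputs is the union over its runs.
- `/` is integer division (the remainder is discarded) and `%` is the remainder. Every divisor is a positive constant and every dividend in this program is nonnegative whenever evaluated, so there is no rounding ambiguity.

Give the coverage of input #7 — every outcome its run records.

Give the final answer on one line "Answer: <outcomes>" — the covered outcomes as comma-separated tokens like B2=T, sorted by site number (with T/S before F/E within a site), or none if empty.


Simulating input #7 (k=2, s=5) step by step:
  B1->F, B4->E, B3->T
as a set, this run covers: B1=F, B3=T, B4=E
Answer: B1=F, B3=T, B4=E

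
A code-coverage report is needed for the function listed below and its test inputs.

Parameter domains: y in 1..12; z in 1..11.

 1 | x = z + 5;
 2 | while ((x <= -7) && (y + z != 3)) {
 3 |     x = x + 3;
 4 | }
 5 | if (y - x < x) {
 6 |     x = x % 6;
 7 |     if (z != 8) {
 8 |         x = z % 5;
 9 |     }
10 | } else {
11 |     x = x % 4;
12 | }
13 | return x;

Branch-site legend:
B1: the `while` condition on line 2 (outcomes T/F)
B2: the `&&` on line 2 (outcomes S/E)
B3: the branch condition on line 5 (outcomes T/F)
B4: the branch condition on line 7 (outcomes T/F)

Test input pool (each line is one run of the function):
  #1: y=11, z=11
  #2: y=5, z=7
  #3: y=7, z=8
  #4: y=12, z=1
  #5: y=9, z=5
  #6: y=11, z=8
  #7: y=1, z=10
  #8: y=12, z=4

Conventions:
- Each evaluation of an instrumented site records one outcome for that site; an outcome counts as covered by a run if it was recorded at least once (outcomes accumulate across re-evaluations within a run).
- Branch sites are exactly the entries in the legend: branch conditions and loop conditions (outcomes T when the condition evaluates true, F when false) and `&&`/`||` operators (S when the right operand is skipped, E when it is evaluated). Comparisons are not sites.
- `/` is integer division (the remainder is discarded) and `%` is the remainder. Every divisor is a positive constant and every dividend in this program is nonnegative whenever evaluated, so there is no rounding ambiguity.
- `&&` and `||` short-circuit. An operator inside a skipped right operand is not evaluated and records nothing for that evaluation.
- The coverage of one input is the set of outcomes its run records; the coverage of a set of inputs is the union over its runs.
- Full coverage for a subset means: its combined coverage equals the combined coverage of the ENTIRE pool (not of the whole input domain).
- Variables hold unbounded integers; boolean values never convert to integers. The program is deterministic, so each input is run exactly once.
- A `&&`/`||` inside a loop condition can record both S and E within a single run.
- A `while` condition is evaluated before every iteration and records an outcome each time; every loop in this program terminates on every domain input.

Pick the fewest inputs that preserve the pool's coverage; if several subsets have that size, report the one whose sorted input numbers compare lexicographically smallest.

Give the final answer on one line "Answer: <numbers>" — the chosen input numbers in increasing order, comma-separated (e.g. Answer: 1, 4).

run #1 (y=11, z=11) records B1=F, B2=S, B3=T, B4=T
run #2 (y=5, z=7) records B1=F, B2=S, B3=T, B4=T
run #3 (y=7, z=8) records B1=F, B2=S, B3=T, B4=F
run #4 (y=12, z=1) records B1=F, B2=S, B3=F
run #5 (y=9, z=5) records B1=F, B2=S, B3=T, B4=T
run #6 (y=11, z=8) records B1=F, B2=S, B3=T, B4=F
run #7 (y=1, z=10) records B1=F, B2=S, B3=T, B4=T
run #8 (y=12, z=4) records B1=F, B2=S, B3=T, B4=T
together the pool reaches 6 outcomes: B1=F, B2=S, B3=T, B3=F, B4=T, B4=F
no size-1 subset reaches all 6 outcomes (best union: 4/6)
no size-2 subset reaches all 6 outcomes (best union: 5/6)
inputs {1, 3, 4} (size 3) cover everything; no size-3 subset with a lexicographically smaller index list covers all 6

Answer: 1, 3, 4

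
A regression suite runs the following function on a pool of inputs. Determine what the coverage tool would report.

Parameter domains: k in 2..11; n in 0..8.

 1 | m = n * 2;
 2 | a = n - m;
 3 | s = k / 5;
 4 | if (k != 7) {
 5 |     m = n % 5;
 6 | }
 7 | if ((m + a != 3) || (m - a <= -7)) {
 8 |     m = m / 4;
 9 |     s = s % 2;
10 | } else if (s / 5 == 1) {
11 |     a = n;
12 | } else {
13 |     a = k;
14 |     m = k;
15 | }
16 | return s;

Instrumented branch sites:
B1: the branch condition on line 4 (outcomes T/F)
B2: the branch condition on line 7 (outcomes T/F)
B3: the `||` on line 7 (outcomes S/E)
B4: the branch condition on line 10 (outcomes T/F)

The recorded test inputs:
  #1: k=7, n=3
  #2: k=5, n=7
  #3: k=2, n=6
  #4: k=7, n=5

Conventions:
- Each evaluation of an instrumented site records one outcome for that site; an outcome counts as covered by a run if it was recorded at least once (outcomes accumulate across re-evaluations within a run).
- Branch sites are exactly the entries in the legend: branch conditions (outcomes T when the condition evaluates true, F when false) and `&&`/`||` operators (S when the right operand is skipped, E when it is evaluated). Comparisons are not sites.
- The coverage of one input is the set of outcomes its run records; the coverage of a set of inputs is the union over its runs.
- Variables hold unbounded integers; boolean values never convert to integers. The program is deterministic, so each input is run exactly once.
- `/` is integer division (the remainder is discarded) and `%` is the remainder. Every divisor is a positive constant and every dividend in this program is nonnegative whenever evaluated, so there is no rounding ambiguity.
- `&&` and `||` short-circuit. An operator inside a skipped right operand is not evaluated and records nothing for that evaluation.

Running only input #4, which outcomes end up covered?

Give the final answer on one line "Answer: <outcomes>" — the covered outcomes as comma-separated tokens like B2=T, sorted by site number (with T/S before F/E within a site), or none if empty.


Running input #4 (k=7, n=5), event by event:
  B1->F, B3->S, B2->T
as a set, this run covers: B1=F, B2=T, B3=S
Answer: B1=F, B2=T, B3=S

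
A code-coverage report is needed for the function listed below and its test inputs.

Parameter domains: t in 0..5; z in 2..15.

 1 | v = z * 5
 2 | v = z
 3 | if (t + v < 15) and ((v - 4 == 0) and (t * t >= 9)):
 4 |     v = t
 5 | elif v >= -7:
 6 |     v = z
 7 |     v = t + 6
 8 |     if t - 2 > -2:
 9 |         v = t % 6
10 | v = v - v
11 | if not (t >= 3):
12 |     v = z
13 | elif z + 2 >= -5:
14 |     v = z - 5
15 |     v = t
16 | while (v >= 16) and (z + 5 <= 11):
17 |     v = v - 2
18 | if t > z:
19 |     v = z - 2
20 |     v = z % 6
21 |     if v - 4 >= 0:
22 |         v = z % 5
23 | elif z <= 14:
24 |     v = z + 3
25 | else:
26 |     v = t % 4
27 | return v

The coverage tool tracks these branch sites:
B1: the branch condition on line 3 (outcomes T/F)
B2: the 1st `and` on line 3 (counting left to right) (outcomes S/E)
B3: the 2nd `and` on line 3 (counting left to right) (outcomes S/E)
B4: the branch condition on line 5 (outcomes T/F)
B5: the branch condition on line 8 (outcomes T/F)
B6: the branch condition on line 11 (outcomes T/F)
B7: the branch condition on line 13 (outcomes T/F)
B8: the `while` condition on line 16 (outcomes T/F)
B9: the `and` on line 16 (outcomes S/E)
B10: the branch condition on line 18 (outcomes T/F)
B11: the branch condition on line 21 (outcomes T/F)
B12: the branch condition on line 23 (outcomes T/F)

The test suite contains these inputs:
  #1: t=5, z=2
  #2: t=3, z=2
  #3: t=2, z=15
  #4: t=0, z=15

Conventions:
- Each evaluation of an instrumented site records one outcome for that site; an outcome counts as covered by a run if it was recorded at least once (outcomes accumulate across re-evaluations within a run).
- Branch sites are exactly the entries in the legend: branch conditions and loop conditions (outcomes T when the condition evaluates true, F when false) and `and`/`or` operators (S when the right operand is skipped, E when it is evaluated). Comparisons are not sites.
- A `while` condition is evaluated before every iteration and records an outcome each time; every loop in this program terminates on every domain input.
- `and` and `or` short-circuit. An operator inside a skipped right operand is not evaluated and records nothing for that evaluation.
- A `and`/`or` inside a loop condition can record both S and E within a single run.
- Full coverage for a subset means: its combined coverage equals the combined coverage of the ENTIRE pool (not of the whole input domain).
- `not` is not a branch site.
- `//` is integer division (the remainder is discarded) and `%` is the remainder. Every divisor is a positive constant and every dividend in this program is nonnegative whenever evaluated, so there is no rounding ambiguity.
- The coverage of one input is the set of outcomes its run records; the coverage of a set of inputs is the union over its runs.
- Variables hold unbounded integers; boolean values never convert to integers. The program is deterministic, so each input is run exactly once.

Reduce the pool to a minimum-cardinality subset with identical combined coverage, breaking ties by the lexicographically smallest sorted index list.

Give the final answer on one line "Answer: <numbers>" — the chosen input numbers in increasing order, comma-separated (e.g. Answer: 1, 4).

test 1 (t=5, z=2) fires B2->E, B3->S, B1->F, B4->T, B5->T, B6->F, B7->T, B9->S, B8->F, B10->T, B11->F; hits B1=F, B2=E, B3=S, B4=T, B5=T, B6=F, B7=T, B8=F, B9=S, B10=T, B11=F
test 2 (t=3, z=2) fires B2->E, B3->S, B1->F, B4->T, B5->T, B6->F, B7->T, B9->S, B8->F, B10->T, B11->F; hits B1=F, B2=E, B3=S, B4=T, B5=T, B6=F, B7=T, B8=F, B9=S, B10=T, B11=F
test 3 (t=2, z=15) fires B2->S, B1->F, B4->T, B5->T, B6->T, B9->S, B8->F, B10->F, B12->F; hits B1=F, B2=S, B4=T, B5=T, B6=T, B8=F, B9=S, B10=F, B12=F
test 4 (t=0, z=15) fires B2->S, B1->F, B4->T, B5->F, B6->T, B9->S, B8->F, B10->F, B12->F; hits B1=F, B2=S, B4=T, B5=F, B6=T, B8=F, B9=S, B10=F, B12=F
together the pool reaches 16 outcomes: B1=F, B2=S, B2=E, B3=S, B4=T, B5=T, B5=F, B6=T, B6=F, B7=T, B8=F, B9=S, B10=T, B10=F, B11=F, B12=F
checked all size-1 subsets: none covers 16 outcomes (max 11/16)
at size 2, {1, 4} reaches all 16 outcomes; every lexicographically earlier size-2 subset fails

Answer: 1, 4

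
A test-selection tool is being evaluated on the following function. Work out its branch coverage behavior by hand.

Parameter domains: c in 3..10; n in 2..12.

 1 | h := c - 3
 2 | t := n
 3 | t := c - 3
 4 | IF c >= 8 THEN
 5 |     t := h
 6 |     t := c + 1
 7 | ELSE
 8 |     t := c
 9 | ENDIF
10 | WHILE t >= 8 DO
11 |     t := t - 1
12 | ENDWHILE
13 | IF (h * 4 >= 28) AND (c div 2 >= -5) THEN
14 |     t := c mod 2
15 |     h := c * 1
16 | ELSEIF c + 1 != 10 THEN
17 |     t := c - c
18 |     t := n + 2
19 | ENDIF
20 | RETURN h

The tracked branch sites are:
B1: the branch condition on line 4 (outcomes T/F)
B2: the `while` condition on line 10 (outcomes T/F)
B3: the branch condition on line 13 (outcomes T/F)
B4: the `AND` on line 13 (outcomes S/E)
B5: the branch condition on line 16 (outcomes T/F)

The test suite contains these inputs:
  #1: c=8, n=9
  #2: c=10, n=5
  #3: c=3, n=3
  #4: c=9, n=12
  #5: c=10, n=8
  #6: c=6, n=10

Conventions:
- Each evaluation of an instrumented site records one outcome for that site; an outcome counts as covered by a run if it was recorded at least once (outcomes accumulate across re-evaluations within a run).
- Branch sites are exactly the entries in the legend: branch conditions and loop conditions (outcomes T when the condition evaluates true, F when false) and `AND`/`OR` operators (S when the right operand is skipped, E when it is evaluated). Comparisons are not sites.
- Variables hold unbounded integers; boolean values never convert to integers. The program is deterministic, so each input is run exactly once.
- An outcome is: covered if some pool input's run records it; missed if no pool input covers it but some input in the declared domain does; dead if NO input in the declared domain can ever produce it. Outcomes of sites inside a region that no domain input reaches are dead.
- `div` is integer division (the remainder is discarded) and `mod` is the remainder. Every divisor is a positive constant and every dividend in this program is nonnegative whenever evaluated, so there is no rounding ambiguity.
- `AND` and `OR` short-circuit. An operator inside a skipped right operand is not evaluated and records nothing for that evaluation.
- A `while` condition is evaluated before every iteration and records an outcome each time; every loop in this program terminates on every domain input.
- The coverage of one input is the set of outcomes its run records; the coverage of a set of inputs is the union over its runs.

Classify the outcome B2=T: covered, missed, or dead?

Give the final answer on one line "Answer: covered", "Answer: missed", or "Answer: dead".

B2=T is recorded by pool input(s) 1, 2, 4, 5 -> covered

Answer: covered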